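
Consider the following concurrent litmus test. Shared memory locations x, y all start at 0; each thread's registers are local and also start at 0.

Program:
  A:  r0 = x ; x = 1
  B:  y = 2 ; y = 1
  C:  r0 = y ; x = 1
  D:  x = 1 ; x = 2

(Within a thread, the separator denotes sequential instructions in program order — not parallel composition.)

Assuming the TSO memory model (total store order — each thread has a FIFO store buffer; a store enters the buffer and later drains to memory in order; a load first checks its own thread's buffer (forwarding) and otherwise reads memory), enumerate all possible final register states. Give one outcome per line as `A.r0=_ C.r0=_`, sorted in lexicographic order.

outcome vector order: (A.r0,C.r0)
|TSO outcomes| = 9

A.r0=0 C.r0=0
A.r0=0 C.r0=1
A.r0=0 C.r0=2
A.r0=1 C.r0=0
A.r0=1 C.r0=1
A.r0=1 C.r0=2
A.r0=2 C.r0=0
A.r0=2 C.r0=1
A.r0=2 C.r0=2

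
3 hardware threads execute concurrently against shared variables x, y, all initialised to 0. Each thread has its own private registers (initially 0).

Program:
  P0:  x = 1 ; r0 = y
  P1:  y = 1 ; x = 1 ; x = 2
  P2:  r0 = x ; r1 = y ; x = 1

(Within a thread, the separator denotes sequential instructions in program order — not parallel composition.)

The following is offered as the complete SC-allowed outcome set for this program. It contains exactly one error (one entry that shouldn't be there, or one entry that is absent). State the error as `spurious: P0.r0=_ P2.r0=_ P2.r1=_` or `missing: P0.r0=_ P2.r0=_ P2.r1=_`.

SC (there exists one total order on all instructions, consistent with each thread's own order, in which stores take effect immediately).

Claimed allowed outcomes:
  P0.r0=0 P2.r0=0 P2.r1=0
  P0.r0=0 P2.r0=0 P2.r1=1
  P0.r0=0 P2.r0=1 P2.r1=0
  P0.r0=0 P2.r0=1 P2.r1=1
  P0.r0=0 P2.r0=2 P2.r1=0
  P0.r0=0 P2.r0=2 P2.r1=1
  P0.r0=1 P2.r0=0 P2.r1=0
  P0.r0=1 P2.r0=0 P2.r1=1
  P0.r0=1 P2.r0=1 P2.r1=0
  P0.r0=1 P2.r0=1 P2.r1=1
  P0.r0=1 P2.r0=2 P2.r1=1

spurious: P0.r0=0 P2.r0=2 P2.r1=0

outcome vector order: (P0.r0,P2.r0,P2.r1)
under SC → 0/0/0; 0/0/1; 0/1/0; 0/1/1; 0/2/1; 1/0/0; 1/0/1; 1/1/0; 1/1/1; 1/2/1
claimed∖SC = {0/2/0}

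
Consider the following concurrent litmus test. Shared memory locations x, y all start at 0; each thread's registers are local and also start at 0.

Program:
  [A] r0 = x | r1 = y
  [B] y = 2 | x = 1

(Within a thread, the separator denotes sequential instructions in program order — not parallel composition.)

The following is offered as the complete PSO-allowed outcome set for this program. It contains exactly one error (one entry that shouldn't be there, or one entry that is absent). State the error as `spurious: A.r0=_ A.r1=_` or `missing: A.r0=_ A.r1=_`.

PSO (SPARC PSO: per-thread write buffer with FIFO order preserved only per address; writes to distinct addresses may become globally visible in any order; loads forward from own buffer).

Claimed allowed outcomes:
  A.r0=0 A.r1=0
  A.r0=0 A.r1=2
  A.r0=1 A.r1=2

missing: A.r0=1 A.r1=0

outcome vector order: (A.r0,A.r1)
under PSO → 00; 02; 10; 12
PSO∖claimed = {10}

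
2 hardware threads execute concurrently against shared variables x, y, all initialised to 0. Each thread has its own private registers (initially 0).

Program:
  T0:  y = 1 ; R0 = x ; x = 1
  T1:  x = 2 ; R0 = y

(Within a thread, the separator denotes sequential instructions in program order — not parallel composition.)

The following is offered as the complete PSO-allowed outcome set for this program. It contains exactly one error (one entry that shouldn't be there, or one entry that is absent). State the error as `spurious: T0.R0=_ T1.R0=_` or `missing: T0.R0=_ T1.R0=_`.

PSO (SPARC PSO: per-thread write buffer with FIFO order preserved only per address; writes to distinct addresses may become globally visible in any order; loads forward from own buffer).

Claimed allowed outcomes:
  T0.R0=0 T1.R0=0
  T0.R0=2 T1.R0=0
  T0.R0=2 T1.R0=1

outcome vector order: (T0.R0,T1.R0)
PSO: 4 outcomes — {<0 0>; <0 1>; <2 0>; <2 1>}
PSO∖claimed = {<0 1>}

missing: T0.R0=0 T1.R0=1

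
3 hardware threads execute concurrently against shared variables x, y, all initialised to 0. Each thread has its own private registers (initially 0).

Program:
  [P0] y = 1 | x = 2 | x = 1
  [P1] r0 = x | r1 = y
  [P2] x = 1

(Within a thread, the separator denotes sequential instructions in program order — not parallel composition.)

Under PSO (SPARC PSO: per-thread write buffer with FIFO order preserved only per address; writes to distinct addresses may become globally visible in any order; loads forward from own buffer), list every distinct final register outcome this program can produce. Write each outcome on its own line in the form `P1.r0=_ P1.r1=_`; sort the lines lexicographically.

outcome vector order: (P1.r0,P1.r1)
|PSO outcomes| = 6

P1.r0=0 P1.r1=0
P1.r0=0 P1.r1=1
P1.r0=1 P1.r1=0
P1.r0=1 P1.r1=1
P1.r0=2 P1.r1=0
P1.r0=2 P1.r1=1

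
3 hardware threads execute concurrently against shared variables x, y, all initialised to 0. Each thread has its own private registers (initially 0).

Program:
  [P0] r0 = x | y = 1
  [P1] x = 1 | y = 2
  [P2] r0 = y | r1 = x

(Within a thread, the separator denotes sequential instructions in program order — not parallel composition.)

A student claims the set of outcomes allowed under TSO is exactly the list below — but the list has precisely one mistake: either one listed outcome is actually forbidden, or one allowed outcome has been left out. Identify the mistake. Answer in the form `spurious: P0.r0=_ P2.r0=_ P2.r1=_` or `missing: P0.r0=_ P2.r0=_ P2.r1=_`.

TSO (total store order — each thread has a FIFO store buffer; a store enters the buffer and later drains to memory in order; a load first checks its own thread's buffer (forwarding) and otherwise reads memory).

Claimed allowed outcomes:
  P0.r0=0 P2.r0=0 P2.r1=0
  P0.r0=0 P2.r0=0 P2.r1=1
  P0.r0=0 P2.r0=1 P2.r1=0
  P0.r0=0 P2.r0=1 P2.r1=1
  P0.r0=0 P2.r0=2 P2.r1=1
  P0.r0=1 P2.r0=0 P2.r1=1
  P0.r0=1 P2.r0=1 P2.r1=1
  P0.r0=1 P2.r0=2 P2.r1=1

missing: P0.r0=1 P2.r0=0 P2.r1=0

outcome vector order: (P0.r0,P2.r0,P2.r1)
TSO: 9 outcomes — {0/0/0, 0/0/1, 0/1/0, 0/1/1, 0/2/1, 1/0/0, 1/0/1, 1/1/1, 1/2/1}
TSO∖claimed = {1/0/0}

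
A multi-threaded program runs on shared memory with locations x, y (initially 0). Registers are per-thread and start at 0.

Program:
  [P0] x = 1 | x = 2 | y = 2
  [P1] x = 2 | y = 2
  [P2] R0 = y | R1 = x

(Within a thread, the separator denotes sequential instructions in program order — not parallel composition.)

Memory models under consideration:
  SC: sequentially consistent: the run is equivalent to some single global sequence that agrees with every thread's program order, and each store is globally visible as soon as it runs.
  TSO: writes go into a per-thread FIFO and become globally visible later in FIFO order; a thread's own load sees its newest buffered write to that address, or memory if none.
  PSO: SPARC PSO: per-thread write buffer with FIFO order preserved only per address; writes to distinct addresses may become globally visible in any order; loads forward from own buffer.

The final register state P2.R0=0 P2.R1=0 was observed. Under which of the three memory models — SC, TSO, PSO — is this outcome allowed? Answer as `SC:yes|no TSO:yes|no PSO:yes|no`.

outcome vector order: (P2.R0,P2.R1)
SC: 5 outcomes — {0/0, 0/1, 0/2, 2/1, 2/2}
TSO: 5 outcomes — {0/0, 0/1, 0/2, 2/1, 2/2}
PSO: 6 outcomes — {0/0, 0/1, 0/2, 2/0, 2/1, 2/2}
target 0/0 ∈ {SC,TSO,PSO}

SC:yes TSO:yes PSO:yes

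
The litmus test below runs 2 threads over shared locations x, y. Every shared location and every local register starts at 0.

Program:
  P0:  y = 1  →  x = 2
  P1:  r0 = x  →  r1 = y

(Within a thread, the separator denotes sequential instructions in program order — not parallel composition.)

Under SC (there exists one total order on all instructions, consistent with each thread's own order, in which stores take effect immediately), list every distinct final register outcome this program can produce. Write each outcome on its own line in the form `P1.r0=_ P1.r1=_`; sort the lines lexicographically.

P1.r0=0 P1.r1=0
P1.r0=0 P1.r1=1
P1.r0=2 P1.r1=1

outcome vector order: (P1.r0,P1.r1)
|SC outcomes| = 3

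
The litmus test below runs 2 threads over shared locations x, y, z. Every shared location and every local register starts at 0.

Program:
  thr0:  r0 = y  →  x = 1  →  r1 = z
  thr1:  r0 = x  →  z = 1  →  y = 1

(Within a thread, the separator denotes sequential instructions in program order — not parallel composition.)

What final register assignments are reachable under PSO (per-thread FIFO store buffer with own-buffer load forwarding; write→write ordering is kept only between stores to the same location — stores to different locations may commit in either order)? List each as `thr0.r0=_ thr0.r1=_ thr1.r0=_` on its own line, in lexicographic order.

outcome vector order: (thr0.r0,thr0.r1,thr1.r0)
|PSO outcomes| = 6

thr0.r0=0 thr0.r1=0 thr1.r0=0
thr0.r0=0 thr0.r1=0 thr1.r0=1
thr0.r0=0 thr0.r1=1 thr1.r0=0
thr0.r0=0 thr0.r1=1 thr1.r0=1
thr0.r0=1 thr0.r1=0 thr1.r0=0
thr0.r0=1 thr0.r1=1 thr1.r0=0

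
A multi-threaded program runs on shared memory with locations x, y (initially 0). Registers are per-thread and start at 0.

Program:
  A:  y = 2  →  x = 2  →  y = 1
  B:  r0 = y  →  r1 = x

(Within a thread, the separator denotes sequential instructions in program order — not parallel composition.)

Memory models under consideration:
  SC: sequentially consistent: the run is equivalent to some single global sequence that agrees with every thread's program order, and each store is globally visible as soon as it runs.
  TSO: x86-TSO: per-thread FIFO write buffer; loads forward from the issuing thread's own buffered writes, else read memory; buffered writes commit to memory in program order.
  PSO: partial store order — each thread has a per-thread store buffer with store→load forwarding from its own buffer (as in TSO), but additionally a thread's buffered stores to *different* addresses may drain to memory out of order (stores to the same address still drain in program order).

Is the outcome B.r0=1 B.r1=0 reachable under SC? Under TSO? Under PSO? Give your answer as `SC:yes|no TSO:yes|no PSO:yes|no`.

SC:no TSO:no PSO:yes

outcome vector order: (B.r0,B.r1)
SC: 5 outcomes — {(0,0) (0,2) (1,2) (2,0) (2,2)}
TSO: 5 outcomes — {(0,0) (0,2) (1,2) (2,0) (2,2)}
PSO: 6 outcomes — {(0,0) (0,2) (1,0) (1,2) (2,0) (2,2)}
target (1,0) ∈ {PSO}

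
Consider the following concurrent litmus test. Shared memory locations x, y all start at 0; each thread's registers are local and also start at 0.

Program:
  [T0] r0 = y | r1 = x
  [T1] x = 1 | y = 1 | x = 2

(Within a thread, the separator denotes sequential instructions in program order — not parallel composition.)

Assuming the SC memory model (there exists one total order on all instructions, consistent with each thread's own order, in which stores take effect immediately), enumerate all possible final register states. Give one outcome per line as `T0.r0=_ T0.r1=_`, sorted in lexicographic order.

T0.r0=0 T0.r1=0
T0.r0=0 T0.r1=1
T0.r0=0 T0.r1=2
T0.r0=1 T0.r1=1
T0.r0=1 T0.r1=2

outcome vector order: (T0.r0,T0.r1)
|SC outcomes| = 5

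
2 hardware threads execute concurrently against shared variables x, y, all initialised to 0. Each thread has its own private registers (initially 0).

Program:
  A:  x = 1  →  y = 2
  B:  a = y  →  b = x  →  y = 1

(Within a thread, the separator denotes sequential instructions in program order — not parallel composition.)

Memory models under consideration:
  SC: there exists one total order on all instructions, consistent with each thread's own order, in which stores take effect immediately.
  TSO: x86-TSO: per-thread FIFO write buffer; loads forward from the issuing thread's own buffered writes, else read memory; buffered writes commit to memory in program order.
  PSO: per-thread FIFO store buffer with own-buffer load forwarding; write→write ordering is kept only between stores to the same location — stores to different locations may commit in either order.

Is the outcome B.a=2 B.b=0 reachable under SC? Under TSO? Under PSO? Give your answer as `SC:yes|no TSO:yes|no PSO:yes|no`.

SC:no TSO:no PSO:yes

outcome vector order: (B.a,B.b)
SC (3): 0/0; 0/1; 2/1
TSO (3): 0/0; 0/1; 2/1
PSO (4): 0/0; 0/1; 2/0; 2/1
target 2/0 ∈ {PSO}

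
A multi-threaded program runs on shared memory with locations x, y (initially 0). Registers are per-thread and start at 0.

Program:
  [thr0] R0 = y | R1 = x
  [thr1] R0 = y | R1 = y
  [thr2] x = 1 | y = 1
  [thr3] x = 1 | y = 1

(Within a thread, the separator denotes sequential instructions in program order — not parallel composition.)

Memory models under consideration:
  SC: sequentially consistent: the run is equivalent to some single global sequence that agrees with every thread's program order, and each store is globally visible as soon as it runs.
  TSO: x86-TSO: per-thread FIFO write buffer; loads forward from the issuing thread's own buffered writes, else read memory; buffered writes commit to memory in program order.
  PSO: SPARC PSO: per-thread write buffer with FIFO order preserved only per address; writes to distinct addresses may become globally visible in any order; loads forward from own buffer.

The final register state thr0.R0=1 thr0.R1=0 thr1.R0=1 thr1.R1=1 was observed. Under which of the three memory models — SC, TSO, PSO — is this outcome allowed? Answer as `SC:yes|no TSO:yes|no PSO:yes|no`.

SC:no TSO:no PSO:yes

outcome vector order: (thr0.R0,thr0.R1,thr1.R0,thr1.R1)
SC (9): 0/0/0/0 0/0/0/1 0/0/1/1 0/1/0/0 0/1/0/1 0/1/1/1 1/1/0/0 1/1/0/1 1/1/1/1
TSO (9): 0/0/0/0 0/0/0/1 0/0/1/1 0/1/0/0 0/1/0/1 0/1/1/1 1/1/0/0 1/1/0/1 1/1/1/1
PSO (12): 0/0/0/0 0/0/0/1 0/0/1/1 0/1/0/0 0/1/0/1 0/1/1/1 1/0/0/0 1/0/0/1 1/0/1/1 1/1/0/0 1/1/0/1 1/1/1/1
target 1/0/1/1 ∈ {PSO}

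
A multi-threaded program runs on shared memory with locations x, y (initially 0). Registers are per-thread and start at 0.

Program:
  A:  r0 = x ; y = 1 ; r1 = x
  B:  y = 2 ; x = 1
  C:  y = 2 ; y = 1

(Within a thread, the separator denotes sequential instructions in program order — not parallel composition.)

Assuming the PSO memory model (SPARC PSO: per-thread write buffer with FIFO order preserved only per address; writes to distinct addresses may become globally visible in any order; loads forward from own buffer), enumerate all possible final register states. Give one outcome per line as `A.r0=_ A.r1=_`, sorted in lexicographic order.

A.r0=0 A.r1=0
A.r0=0 A.r1=1
A.r0=1 A.r1=1

outcome vector order: (A.r0,A.r1)
|PSO outcomes| = 3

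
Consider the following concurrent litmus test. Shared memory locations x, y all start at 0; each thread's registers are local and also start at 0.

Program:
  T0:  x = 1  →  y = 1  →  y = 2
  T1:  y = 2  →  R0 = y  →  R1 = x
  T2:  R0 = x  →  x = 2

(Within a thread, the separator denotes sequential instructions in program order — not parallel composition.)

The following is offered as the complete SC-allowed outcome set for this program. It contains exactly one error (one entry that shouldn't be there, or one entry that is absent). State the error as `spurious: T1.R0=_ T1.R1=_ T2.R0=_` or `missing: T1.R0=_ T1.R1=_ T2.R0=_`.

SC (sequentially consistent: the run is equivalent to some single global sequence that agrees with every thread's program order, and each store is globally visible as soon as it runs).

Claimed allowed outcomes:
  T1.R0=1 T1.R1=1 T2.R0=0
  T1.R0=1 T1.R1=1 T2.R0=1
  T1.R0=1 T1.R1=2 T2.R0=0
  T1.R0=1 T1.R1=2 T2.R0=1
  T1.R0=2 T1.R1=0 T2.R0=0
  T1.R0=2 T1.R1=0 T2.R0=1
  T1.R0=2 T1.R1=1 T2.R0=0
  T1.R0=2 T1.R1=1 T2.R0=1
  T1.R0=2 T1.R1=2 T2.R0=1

outcome vector order: (T1.R0,T1.R1,T2.R0)
SC (10): 1/1/0, 1/1/1, 1/2/0, 1/2/1, 2/0/0, 2/0/1, 2/1/0, 2/1/1, 2/2/0, 2/2/1
SC∖claimed = {2/2/0}

missing: T1.R0=2 T1.R1=2 T2.R0=0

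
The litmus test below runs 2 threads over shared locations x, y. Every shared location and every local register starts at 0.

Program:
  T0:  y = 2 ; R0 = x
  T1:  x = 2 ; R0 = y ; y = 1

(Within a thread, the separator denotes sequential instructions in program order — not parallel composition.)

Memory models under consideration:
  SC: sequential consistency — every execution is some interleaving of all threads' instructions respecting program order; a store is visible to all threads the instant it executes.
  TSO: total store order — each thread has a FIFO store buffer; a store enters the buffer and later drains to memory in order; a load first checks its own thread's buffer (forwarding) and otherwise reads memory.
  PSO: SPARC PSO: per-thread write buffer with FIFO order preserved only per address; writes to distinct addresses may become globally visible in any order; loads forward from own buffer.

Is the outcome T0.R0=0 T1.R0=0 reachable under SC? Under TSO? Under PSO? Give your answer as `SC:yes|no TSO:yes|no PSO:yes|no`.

outcome vector order: (T0.R0,T1.R0)
under SC → 02, 20, 22
under TSO → 00, 02, 20, 22
under PSO → 00, 02, 20, 22
target 00 ∈ {TSO,PSO}

SC:no TSO:yes PSO:yes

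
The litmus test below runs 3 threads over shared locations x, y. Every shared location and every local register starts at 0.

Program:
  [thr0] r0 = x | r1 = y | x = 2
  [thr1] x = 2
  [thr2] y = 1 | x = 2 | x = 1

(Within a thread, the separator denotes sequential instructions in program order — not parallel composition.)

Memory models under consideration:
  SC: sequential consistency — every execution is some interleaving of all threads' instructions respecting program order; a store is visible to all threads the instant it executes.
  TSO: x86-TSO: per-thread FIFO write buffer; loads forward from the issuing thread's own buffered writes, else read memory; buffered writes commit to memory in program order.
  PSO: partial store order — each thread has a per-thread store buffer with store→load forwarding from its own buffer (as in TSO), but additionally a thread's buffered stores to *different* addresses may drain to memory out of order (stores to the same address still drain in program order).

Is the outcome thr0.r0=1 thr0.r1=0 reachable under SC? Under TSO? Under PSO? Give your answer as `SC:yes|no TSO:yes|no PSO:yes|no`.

outcome vector order: (thr0.r0,thr0.r1)
under SC → 0/0 0/1 1/1 2/0 2/1
under TSO → 0/0 0/1 1/1 2/0 2/1
under PSO → 0/0 0/1 1/0 1/1 2/0 2/1
target 1/0 ∈ {PSO}

SC:no TSO:no PSO:yes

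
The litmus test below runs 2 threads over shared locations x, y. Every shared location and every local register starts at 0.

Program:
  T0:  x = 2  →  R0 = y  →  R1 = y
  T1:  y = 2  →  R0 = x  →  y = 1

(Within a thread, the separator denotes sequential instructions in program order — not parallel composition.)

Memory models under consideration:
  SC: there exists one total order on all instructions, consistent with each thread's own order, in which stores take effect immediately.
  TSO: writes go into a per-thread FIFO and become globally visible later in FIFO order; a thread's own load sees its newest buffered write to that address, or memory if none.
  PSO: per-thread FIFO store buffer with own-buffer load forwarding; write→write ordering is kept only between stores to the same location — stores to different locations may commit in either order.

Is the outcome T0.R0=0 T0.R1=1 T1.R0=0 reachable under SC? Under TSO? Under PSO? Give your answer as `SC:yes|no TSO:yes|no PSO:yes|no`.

SC:no TSO:yes PSO:yes

outcome vector order: (T0.R0,T0.R1,T1.R0)
SC: 9 outcomes — {(0,0,2) (0,1,2) (0,2,2) (1,1,0) (1,1,2) (2,1,0) (2,1,2) (2,2,0) (2,2,2)}
TSO: 12 outcomes — {(0,0,0) (0,0,2) (0,1,0) (0,1,2) (0,2,0) (0,2,2) (1,1,0) (1,1,2) (2,1,0) (2,1,2) (2,2,0) (2,2,2)}
PSO: 12 outcomes — {(0,0,0) (0,0,2) (0,1,0) (0,1,2) (0,2,0) (0,2,2) (1,1,0) (1,1,2) (2,1,0) (2,1,2) (2,2,0) (2,2,2)}
target (0,1,0) ∈ {TSO,PSO}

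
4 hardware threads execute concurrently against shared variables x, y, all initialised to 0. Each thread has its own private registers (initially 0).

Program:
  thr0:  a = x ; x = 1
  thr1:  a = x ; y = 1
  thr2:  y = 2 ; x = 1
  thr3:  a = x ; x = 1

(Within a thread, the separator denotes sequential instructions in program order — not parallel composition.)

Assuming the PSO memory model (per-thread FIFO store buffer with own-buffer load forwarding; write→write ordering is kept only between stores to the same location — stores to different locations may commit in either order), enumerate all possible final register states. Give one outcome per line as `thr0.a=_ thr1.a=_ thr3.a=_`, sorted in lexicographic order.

outcome vector order: (thr0.a,thr1.a,thr3.a)
|PSO outcomes| = 8

thr0.a=0 thr1.a=0 thr3.a=0
thr0.a=0 thr1.a=0 thr3.a=1
thr0.a=0 thr1.a=1 thr3.a=0
thr0.a=0 thr1.a=1 thr3.a=1
thr0.a=1 thr1.a=0 thr3.a=0
thr0.a=1 thr1.a=0 thr3.a=1
thr0.a=1 thr1.a=1 thr3.a=0
thr0.a=1 thr1.a=1 thr3.a=1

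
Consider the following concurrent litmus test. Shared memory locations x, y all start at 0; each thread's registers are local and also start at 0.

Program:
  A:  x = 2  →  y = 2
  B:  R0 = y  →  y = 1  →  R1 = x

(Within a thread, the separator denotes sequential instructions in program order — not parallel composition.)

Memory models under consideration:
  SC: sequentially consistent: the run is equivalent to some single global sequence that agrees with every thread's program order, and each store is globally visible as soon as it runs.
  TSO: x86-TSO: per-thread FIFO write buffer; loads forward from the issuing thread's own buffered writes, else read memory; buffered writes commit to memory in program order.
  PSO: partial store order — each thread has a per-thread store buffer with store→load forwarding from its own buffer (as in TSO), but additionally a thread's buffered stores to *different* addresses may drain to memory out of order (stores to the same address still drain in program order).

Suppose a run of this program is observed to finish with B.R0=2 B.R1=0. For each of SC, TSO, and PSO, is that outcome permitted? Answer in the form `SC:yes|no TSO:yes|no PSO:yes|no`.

SC:no TSO:no PSO:yes

outcome vector order: (B.R0,B.R1)
SC (3): 0/0 0/2 2/2
TSO (3): 0/0 0/2 2/2
PSO (4): 0/0 0/2 2/0 2/2
target 2/0 ∈ {PSO}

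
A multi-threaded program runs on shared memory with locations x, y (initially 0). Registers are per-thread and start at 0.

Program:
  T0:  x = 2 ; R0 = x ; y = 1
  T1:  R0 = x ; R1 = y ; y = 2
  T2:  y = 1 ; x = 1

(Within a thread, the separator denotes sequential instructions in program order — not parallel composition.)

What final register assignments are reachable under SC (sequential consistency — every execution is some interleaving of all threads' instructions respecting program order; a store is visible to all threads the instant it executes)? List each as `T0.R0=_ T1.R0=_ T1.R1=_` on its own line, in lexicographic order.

T0.R0=1 T1.R0=0 T1.R1=0
T0.R0=1 T1.R0=0 T1.R1=1
T0.R0=1 T1.R0=1 T1.R1=1
T0.R0=1 T1.R0=2 T1.R1=0
T0.R0=1 T1.R0=2 T1.R1=1
T0.R0=2 T1.R0=0 T1.R1=0
T0.R0=2 T1.R0=0 T1.R1=1
T0.R0=2 T1.R0=1 T1.R1=1
T0.R0=2 T1.R0=2 T1.R1=0
T0.R0=2 T1.R0=2 T1.R1=1

outcome vector order: (T0.R0,T1.R0,T1.R1)
|SC outcomes| = 10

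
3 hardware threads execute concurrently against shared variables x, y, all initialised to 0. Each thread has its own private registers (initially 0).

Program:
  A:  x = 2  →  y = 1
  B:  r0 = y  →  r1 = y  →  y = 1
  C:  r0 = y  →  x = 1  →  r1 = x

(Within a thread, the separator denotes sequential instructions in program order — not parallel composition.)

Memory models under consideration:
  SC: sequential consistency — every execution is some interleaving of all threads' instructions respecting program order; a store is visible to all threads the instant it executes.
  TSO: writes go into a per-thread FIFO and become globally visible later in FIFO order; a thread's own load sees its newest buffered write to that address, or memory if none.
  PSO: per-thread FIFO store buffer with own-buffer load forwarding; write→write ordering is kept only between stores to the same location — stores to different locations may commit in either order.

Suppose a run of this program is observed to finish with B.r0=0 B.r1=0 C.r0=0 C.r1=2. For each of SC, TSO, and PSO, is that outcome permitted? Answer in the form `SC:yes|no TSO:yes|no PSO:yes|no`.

outcome vector order: (B.r0,B.r1,C.r0,C.r1)
SC (10): (0,0,0,1), (0,0,0,2), (0,0,1,1), (0,0,1,2), (0,1,0,1), (0,1,0,2), (0,1,1,1), (1,1,0,1), (1,1,0,2), (1,1,1,1)
TSO (10): (0,0,0,1), (0,0,0,2), (0,0,1,1), (0,0,1,2), (0,1,0,1), (0,1,0,2), (0,1,1,1), (1,1,0,1), (1,1,0,2), (1,1,1,1)
PSO (12): (0,0,0,1), (0,0,0,2), (0,0,1,1), (0,0,1,2), (0,1,0,1), (0,1,0,2), (0,1,1,1), (0,1,1,2), (1,1,0,1), (1,1,0,2), (1,1,1,1), (1,1,1,2)
target (0,0,0,2) ∈ {SC,TSO,PSO}

SC:yes TSO:yes PSO:yes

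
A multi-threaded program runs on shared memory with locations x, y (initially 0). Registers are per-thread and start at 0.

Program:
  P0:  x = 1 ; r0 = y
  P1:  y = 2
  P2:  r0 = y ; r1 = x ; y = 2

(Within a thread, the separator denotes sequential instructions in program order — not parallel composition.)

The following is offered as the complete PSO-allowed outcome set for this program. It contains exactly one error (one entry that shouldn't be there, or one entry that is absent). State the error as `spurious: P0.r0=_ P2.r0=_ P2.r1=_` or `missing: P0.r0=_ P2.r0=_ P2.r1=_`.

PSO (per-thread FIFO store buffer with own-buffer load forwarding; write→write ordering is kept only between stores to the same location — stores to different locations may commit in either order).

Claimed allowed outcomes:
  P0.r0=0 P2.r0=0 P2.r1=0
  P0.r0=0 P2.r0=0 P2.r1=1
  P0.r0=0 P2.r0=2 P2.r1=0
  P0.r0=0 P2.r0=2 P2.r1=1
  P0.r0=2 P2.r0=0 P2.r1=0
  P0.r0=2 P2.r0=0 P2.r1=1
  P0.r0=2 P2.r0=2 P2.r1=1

outcome vector order: (P0.r0,P2.r0,P2.r1)
PSO: 8 outcomes — {(0,0,0); (0,0,1); (0,2,0); (0,2,1); (2,0,0); (2,0,1); (2,2,0); (2,2,1)}
PSO∖claimed = {(2,2,0)}

missing: P0.r0=2 P2.r0=2 P2.r1=0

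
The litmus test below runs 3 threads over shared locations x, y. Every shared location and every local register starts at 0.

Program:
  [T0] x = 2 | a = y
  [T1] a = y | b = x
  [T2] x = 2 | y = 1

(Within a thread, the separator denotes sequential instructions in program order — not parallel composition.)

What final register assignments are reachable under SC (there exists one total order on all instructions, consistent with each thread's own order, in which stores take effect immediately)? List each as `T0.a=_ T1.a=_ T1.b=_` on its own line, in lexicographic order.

T0.a=0 T1.a=0 T1.b=0
T0.a=0 T1.a=0 T1.b=2
T0.a=0 T1.a=1 T1.b=2
T0.a=1 T1.a=0 T1.b=0
T0.a=1 T1.a=0 T1.b=2
T0.a=1 T1.a=1 T1.b=2

outcome vector order: (T0.a,T1.a,T1.b)
|SC outcomes| = 6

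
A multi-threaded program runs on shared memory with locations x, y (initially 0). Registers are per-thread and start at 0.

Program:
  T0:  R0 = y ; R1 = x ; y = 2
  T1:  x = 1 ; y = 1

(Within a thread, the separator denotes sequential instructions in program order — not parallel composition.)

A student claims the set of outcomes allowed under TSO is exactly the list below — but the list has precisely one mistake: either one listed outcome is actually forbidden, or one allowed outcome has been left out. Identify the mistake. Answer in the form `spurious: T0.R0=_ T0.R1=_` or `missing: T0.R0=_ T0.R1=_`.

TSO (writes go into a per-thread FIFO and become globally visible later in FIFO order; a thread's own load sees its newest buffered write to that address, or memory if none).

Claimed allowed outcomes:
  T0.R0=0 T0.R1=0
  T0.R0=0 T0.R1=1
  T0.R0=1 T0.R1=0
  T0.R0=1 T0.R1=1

spurious: T0.R0=1 T0.R1=0

outcome vector order: (T0.R0,T0.R1)
TSO (3): 0/0; 0/1; 1/1
claimed∖TSO = {1/0}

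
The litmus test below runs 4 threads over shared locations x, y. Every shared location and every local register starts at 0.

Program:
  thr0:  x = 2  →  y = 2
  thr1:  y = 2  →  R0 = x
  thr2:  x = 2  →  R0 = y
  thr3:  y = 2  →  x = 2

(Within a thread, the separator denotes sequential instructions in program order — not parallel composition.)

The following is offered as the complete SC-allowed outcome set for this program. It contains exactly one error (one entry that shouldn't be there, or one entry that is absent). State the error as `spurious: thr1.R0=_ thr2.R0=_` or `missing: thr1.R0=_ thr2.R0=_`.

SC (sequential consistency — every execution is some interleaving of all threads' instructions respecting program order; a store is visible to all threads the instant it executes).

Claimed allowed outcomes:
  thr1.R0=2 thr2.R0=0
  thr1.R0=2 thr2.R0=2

missing: thr1.R0=0 thr2.R0=2

outcome vector order: (thr1.R0,thr2.R0)
SC: 3 outcomes — {0/2; 2/0; 2/2}
SC∖claimed = {0/2}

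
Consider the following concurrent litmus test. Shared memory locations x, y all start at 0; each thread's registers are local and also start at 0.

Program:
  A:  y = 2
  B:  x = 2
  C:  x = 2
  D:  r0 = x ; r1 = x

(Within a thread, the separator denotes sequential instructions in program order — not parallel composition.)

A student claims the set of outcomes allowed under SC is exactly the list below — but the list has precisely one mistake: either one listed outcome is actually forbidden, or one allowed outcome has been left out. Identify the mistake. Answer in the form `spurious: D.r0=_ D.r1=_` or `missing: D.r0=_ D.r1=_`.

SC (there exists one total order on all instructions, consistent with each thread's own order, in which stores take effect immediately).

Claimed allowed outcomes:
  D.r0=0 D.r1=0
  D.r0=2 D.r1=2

outcome vector order: (D.r0,D.r1)
SC: 3 outcomes — {0/0, 0/2, 2/2}
SC∖claimed = {0/2}

missing: D.r0=0 D.r1=2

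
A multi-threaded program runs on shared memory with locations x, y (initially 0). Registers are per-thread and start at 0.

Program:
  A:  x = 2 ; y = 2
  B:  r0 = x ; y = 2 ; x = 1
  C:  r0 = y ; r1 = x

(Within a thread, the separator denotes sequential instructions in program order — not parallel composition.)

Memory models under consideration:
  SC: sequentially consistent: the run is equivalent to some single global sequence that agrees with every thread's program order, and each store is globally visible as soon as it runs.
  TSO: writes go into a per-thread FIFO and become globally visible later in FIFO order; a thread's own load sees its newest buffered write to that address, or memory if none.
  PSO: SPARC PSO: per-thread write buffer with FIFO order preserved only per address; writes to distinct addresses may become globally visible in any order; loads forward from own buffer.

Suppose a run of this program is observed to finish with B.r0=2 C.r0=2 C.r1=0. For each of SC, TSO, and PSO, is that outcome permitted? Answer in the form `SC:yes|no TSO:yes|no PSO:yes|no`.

SC:no TSO:no PSO:yes

outcome vector order: (B.r0,C.r0,C.r1)
[SC] allowed = {000, 001, 002, 020, 021, 022, 200, 201, 202, 221, 222}
[TSO] allowed = {000, 001, 002, 020, 021, 022, 200, 201, 202, 221, 222}
[PSO] allowed = {000, 001, 002, 020, 021, 022, 200, 201, 202, 220, 221, 222}
target 220 ∈ {PSO}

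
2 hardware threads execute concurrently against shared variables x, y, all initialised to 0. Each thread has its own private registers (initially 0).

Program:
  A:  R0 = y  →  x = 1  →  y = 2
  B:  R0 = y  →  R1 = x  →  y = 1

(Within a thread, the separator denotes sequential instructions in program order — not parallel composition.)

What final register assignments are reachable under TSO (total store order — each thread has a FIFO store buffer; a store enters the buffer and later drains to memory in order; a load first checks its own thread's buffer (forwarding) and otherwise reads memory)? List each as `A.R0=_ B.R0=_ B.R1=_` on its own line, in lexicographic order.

outcome vector order: (A.R0,B.R0,B.R1)
|TSO outcomes| = 4

A.R0=0 B.R0=0 B.R1=0
A.R0=0 B.R0=0 B.R1=1
A.R0=0 B.R0=2 B.R1=1
A.R0=1 B.R0=0 B.R1=0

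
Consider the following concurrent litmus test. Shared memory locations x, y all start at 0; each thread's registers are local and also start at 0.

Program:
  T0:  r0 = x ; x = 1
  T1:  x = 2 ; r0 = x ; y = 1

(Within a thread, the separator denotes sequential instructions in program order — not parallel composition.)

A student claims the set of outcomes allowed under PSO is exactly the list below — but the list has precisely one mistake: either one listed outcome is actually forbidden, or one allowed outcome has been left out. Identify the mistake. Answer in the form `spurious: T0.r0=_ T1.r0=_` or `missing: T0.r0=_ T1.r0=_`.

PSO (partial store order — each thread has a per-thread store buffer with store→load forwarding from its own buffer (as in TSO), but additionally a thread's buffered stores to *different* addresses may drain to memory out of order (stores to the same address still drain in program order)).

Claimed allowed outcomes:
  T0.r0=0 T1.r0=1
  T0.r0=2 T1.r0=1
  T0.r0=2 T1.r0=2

outcome vector order: (T0.r0,T1.r0)
PSO (4): 0/1 0/2 2/1 2/2
PSO∖claimed = {0/2}

missing: T0.r0=0 T1.r0=2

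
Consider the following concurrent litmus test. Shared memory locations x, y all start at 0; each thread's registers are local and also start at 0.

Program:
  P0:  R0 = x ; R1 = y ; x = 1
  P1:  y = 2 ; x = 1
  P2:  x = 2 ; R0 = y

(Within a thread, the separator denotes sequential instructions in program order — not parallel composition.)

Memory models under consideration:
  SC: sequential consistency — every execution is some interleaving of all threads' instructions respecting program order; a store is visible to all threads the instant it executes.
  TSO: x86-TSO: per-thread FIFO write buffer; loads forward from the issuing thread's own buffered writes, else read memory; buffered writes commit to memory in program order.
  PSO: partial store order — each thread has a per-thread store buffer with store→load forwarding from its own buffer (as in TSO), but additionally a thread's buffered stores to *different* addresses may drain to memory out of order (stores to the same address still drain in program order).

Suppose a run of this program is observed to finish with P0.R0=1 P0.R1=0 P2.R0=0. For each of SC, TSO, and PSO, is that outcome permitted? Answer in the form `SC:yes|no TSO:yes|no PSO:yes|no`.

outcome vector order: (P0.R0,P0.R1,P2.R0)
SC (10): 0/0/0; 0/0/2; 0/2/0; 0/2/2; 1/2/0; 1/2/2; 2/0/0; 2/0/2; 2/2/0; 2/2/2
TSO (10): 0/0/0; 0/0/2; 0/2/0; 0/2/2; 1/2/0; 1/2/2; 2/0/0; 2/0/2; 2/2/0; 2/2/2
PSO (12): 0/0/0; 0/0/2; 0/2/0; 0/2/2; 1/0/0; 1/0/2; 1/2/0; 1/2/2; 2/0/0; 2/0/2; 2/2/0; 2/2/2
target 1/0/0 ∈ {PSO}

SC:no TSO:no PSO:yes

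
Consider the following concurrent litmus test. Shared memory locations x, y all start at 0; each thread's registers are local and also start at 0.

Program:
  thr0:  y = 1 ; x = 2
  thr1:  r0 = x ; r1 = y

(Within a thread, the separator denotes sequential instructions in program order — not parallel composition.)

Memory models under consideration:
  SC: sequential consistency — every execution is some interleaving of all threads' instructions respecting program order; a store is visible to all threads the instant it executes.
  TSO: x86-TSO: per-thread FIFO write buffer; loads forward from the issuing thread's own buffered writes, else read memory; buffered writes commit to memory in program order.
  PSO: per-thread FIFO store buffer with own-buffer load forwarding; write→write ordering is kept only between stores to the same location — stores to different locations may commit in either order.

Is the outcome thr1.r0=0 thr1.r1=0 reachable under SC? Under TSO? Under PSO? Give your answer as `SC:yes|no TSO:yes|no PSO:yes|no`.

SC:yes TSO:yes PSO:yes

outcome vector order: (thr1.r0,thr1.r1)
[SC] allowed = {00, 01, 21}
[TSO] allowed = {00, 01, 21}
[PSO] allowed = {00, 01, 20, 21}
target 00 ∈ {SC,TSO,PSO}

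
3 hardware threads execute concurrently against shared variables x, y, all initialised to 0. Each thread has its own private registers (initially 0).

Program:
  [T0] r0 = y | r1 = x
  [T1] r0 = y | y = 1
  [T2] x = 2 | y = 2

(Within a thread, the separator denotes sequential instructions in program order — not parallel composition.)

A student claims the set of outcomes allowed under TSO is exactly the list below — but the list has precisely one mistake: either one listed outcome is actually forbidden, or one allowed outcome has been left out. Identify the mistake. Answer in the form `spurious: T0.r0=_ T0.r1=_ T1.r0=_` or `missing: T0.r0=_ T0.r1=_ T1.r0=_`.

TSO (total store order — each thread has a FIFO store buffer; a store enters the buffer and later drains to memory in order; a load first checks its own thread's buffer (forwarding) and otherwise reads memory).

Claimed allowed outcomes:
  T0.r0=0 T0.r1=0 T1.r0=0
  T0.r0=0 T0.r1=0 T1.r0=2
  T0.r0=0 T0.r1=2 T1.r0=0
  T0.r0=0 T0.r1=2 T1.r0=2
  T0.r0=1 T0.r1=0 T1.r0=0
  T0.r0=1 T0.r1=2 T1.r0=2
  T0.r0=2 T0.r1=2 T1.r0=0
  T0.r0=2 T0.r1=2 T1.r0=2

outcome vector order: (T0.r0,T0.r1,T1.r0)
under TSO → (0,0,0), (0,0,2), (0,2,0), (0,2,2), (1,0,0), (1,2,0), (1,2,2), (2,2,0), (2,2,2)
TSO∖claimed = {(1,2,0)}

missing: T0.r0=1 T0.r1=2 T1.r0=0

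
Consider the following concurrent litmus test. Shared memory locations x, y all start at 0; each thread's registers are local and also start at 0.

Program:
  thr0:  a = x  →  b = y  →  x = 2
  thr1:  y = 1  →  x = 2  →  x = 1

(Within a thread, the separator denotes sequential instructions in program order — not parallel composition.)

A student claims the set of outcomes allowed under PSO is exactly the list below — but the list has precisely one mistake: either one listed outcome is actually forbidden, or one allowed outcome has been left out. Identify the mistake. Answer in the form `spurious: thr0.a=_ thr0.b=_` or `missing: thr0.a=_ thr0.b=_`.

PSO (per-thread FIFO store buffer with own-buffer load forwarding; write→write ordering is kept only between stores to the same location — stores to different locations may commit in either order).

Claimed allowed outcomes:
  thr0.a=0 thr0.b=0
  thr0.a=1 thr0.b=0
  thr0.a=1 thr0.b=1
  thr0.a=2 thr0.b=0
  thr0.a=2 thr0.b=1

missing: thr0.a=0 thr0.b=1

outcome vector order: (thr0.a,thr0.b)
[PSO] allowed = {00; 01; 10; 11; 20; 21}
PSO∖claimed = {01}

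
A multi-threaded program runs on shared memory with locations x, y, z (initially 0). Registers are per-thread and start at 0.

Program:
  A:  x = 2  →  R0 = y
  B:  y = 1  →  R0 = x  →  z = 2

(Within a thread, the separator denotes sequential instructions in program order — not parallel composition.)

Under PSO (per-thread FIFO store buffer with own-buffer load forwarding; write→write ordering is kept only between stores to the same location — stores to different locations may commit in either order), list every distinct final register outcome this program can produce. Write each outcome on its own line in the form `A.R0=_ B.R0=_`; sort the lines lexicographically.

outcome vector order: (A.R0,B.R0)
|PSO outcomes| = 4

A.R0=0 B.R0=0
A.R0=0 B.R0=2
A.R0=1 B.R0=0
A.R0=1 B.R0=2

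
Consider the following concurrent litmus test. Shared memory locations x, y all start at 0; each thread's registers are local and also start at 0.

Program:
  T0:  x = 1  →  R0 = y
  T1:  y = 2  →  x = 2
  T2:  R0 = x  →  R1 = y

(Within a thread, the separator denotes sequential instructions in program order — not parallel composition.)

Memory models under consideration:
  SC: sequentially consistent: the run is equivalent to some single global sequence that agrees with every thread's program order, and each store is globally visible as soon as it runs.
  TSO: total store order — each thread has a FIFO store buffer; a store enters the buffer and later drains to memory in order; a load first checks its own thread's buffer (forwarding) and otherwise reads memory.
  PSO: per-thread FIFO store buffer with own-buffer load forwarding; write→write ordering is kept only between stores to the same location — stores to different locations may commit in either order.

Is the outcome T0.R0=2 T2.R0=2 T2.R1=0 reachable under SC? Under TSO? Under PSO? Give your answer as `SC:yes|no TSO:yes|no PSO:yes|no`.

SC:no TSO:no PSO:yes

outcome vector order: (T0.R0,T2.R0,T2.R1)
under SC → 000; 002; 010; 012; 022; 200; 202; 210; 212; 222
under TSO → 000; 002; 010; 012; 022; 200; 202; 210; 212; 222
under PSO → 000; 002; 010; 012; 020; 022; 200; 202; 210; 212; 220; 222
target 220 ∈ {PSO}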